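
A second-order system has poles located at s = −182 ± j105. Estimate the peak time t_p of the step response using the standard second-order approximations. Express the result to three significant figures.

t_p = π/ω_d with ω_d = 105 (the imaginary part), so t_p = 0.0299 s.

t_p ≈ 0.0299 s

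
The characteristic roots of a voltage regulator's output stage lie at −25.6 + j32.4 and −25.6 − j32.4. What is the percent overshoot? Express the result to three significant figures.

|pole| = ω_n = √(25.6² + 32.4²) = 41.3 rad/s; ζ = cos θ = σ/ω_n = 0.620.
%OS = 100 e^{−πζ/√(1−ζ²)} with ζ = 0.620 gives 8.36%.

%OS ≈ 8.36%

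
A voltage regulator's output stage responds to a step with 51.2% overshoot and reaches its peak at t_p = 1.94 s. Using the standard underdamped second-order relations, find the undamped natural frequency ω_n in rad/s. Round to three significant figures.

ω_n ≈ 1.66 rad/s

The overshoot fixes ζ = −ln(OS)/√(π²+ln²(OS)) = 0.208.
From t_p = π/ω_d, ω_d = π/1.94 = 1.62 rad/s, so ω_n = ω_d/√(1−ζ²) = 1.66 rad/s.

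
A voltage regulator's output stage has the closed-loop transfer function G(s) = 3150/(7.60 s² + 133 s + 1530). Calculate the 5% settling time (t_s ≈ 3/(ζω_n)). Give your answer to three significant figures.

t_s ≈ 0.343 s

Dividing through by 7.60: denominator becomes s² + 17.50 s + 201.3.
So ω_n = √201.3 = 14.2 rad/s and ζ = 17.50/(2·14.2) = 0.617.
t_s ≈ 3/(ζω_n) = 0.343 s.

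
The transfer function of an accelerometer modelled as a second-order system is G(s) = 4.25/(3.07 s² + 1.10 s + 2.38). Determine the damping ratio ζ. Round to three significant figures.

Dividing through by 3.07: denominator becomes s² + 0.3583 s + 0.7752.
So ω_n = √0.7752 = 0.880 rad/s and ζ = 0.3583/(2·0.880) = 0.203.

ζ ≈ 0.203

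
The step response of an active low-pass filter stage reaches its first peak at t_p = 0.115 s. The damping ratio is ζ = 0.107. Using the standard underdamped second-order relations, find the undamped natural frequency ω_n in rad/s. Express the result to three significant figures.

Peak time t_p = π/ω_d, so ω_d = π/t_p = π/0.115 = 27.3 rad/s.
ω_n = ω_d/√(1−ζ²) = 27.3/√0.989 = 27.5 rad/s.

ω_n ≈ 27.5 rad/s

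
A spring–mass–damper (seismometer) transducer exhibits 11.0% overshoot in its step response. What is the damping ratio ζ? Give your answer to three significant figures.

ζ ≈ 0.575

Inverting the overshoot relation: ζ = |ln 0.110|/√(π² + ln²0.110) = 0.575.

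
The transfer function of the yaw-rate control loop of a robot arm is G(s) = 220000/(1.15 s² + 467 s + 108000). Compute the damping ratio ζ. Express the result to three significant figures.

Dividing through by 1.15: denominator becomes s² + 406.1 s + 93910.
So ω_n = √93910 = 306 rad/s and ζ = 406.1/(2·306) = 0.663.

ζ ≈ 0.663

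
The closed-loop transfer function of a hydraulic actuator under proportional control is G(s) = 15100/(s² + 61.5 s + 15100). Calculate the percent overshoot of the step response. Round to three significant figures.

Comparing the denominator to s² + 2ζω_n s + ω_n²: ω_n = √15100 = 123 rad/s, and 2ζω_n = 61.5 so ζ = 61.5/(2·123) = 0.250.
Overshoot: exp(−π·0.250/√(1−0.250²)) = 0.444, i.e. 44.4%.

%OS ≈ 44.4%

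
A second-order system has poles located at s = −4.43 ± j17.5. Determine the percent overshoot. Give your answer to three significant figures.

|pole| = ω_n = √(4.43² + 17.5²) = 18.1 rad/s; ζ = cos θ = σ/ω_n = 0.245.
Overshoot: exp(−π·0.245/√(1−0.245²)) = 0.451, i.e. 45.1%.

%OS ≈ 45.1%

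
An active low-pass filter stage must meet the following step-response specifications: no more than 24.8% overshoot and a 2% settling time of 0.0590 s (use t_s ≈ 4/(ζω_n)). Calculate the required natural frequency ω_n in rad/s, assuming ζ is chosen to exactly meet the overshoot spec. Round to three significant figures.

ω_n ≈ 167 rad/s

From %OS = 100·exp(−πζ/√(1−ζ²)), invert to get ζ = −ln(OS)/√(π² + ln²(OS)) with OS = 0.248.
−ln 0.248 = 1.394, so ζ = 1.394/√(π² + 1.944) = 0.406.
From t_s ≈ 4/(ζω_n): ω_n = 4/(ζ·t_s) = 4/(0.406·0.0590) = 167 rad/s.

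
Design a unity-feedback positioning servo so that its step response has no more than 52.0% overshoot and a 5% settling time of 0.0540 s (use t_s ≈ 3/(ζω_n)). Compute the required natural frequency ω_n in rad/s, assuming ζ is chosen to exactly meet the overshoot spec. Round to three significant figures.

ω_n ≈ 273 rad/s

Inverting the overshoot relation: ζ = |ln 0.520|/√(π² + ln²0.520) = 0.204.
Then ω_n = 3/(ζ t_s) = 3/(0.204 × 0.0540) = 273 rad/s.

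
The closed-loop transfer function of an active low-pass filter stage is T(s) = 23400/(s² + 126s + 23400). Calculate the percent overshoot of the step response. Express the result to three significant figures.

Matching coefficients with s² + 2ζω_n s + ω_n² gives ω_n² = 23400 ⇒ ω_n = 153 rad/s, and ζ = 126/(2ω_n) = 0.412.
%OS = 100·exp(−πζ/√(1−ζ²)) = 24.2%.

%OS ≈ 24.2%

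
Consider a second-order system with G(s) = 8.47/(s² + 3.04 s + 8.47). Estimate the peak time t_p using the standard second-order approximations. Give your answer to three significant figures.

t_p ≈ 1.27 s

Comparing the denominator to s² + 2ζω_n s + ω_n²: ω_n = √8.47 = 2.91 rad/s, and 2ζω_n = 3.04 so ζ = 3.04/(2·2.91) = 0.522.
The damped frequency ω_d = ω_n√(1−ζ²) = 2.48 rad/s. Then t_p = π/ω_d = 1.27 s.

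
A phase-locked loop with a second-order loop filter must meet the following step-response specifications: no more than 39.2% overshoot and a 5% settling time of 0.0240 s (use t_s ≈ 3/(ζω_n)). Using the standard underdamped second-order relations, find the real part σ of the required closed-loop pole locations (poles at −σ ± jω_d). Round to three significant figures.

The settling-time spec alone fixes σ = ζω_n = 3/t_s = 3/0.0240 = 125.
(Overshoot then fixes ζ = 0.286 and hence ω_d = σ·√(1−ζ²)/ζ = 419 rad/s.)

σ ≈ 125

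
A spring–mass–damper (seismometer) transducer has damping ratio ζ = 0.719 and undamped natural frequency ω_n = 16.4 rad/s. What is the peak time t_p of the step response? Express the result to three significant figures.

The damped frequency is ω_d = ω_n√(1−ζ²) = 16.4·√(1−0.517) = 11.4 rad/s.
Peak time t_p = π/ω_d = π/11.4 = 0.276 s.

t_p ≈ 0.276 s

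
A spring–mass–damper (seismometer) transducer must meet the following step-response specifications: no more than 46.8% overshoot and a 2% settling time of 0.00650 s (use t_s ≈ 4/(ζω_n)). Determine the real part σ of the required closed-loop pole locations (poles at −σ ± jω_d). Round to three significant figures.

σ ≈ 615

The settling-time spec alone fixes σ = ζω_n = 4/t_s = 4/0.00650 = 615.
(Overshoot then fixes ζ = 0.235 and hence ω_d = σ·√(1−ζ²)/ζ = 2550 rad/s.)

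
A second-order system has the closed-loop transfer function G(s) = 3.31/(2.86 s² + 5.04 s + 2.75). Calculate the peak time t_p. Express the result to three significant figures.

t_p ≈ 7.30 s

Dividing through by 2.86: denominator becomes s² + 1.762 s + 0.9615.
So ω_n = √0.9615 = 0.981 rad/s and ζ = 1.762/(2·0.981) = 0.899.
ω_d = ω_n√(1−ζ²) = 0.430 rad/s. t_p = π/ω_d = 7.30 s.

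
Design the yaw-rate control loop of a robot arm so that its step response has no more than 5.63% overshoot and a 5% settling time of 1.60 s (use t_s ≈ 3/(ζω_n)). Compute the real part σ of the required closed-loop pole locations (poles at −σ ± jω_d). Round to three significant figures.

The settling-time spec alone fixes σ = ζω_n = 3/t_s = 3/1.60 = 1.88.
(Overshoot then fixes ζ = 0.675 and hence ω_d = σ·√(1−ζ²)/ζ = 2.05 rad/s.)

σ ≈ 1.88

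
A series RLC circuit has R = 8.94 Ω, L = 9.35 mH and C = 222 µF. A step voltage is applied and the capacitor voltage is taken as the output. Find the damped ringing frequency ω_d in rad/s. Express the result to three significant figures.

For a series RLC circuit (capacitor voltage as output), ω_n = 1/√(LC) = 1/√(9.35 mH · 222 µF) = 694 rad/s.
ζ = (R/2)·√(C/L) = (8.94/2)·√(222 µF/9.35 mH) = 0.689.
ω_d = ω_n√(1−ζ²) = 503 rad/s.

ω_d ≈ 503 rad/s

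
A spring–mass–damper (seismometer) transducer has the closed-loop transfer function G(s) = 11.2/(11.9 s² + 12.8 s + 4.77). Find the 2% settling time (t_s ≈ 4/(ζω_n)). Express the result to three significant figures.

t_s ≈ 7.44 s

Dividing through by 11.9: denominator becomes s² + 1.076 s + 0.4008.
So ω_n = √0.4008 = 0.633 rad/s and ζ = 1.076/(2·0.633) = 0.849.
t_s ≈ 4/(ζω_n) = 7.44 s.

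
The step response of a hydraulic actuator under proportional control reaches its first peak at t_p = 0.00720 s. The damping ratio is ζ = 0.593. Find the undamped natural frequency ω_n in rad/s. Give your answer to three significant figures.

ω_n ≈ 542 rad/s

Peak time t_p = π/ω_d, so ω_d = π/t_p = π/0.00720 = 436 rad/s.
ω_n = ω_d/√(1−ζ²) = 436/√0.648 = 542 rad/s.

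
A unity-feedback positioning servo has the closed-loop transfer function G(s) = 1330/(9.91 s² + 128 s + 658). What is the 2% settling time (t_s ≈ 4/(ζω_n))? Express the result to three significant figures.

t_s ≈ 0.619 s

Dividing through by 9.91: denominator becomes s² + 12.92 s + 66.40.
So ω_n = √66.40 = 8.15 rad/s and ζ = 12.92/(2·8.15) = 0.793.
t_s ≈ 4/(ζω_n) = 0.619 s.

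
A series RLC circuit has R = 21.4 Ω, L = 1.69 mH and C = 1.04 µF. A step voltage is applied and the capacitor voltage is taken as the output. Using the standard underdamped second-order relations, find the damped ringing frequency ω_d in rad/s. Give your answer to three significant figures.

For a series RLC circuit (capacitor voltage as output), ω_n = 1/√(LC) = 1/√(1.69 mH · 1.04 µF) = 23900 rad/s.
ζ = (R/2)·√(C/L) = (21.4/2)·√(1.04 µF/1.69 mH) = 0.265.
ω_d = ω_n√(1−ζ²) = 23000 rad/s.

ω_d ≈ 23000 rad/s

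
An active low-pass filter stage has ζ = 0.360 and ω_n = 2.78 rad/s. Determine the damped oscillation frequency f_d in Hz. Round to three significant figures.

f_d ≈ 0.413 Hz

ω_d = ω_n√(1−ζ²) = 2.78·√0.870 = 2.59 rad/s.
f_d = ω_d/(2π) = 0.413 Hz.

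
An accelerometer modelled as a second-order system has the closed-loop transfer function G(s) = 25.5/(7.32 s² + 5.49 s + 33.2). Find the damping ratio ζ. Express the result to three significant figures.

ζ ≈ 0.176

Dividing through by 7.32: denominator becomes s² + 0.7500 s + 4.536.
So ω_n = √4.536 = 2.13 rad/s and ζ = 0.7500/(2·2.13) = 0.176.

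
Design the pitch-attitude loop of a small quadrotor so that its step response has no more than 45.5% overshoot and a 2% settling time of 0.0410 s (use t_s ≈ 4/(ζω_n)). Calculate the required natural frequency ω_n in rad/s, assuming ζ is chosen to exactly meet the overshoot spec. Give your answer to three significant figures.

Inverting the overshoot relation: ζ = |ln 0.455|/√(π² + ln²0.455) = 0.243.
From t_s ≈ 4/(ζω_n): ω_n = 4/(ζ·t_s) = 4/(0.243·0.0410) = 401 rad/s.

ω_n ≈ 401 rad/s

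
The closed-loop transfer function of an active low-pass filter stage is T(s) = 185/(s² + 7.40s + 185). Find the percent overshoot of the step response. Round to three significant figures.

ω_n = √185 = 13.6 rad/s; ζ = 7.40/(2·13.6) = 0.272.
%OS = 100·exp(−πζ/√(1−ζ²)) = 41.1%.

%OS ≈ 41.1%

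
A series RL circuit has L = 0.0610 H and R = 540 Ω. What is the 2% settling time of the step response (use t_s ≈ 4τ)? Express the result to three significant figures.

t_s ≈ 0.000452 s

τ = L/R = 0.0610/540 = 0.000113 s.
t_s ≈ 4τ = 0.000452 s.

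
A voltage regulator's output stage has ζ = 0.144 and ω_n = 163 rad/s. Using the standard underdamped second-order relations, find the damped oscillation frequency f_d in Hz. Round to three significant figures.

f_d ≈ 25.7 Hz

ω_d = ω_n√(1−ζ²) = 163·√0.979 = 161 rad/s.
f_d = ω_d/(2π) = 25.7 Hz.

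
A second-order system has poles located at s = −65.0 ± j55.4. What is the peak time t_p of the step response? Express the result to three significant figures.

t_p = π/ω_d with ω_d = 55.4 (the imaginary part), so t_p = 0.0567 s.

t_p ≈ 0.0567 s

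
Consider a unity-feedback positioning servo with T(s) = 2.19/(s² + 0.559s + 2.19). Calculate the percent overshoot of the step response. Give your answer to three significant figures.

ω_n = √2.19 = 1.48 rad/s; ζ = 0.559/(2·1.48) = 0.189.
%OS = 100 e^{−πζ/√(1−ζ²)} with ζ = 0.189 gives 54.6%.

%OS ≈ 54.6%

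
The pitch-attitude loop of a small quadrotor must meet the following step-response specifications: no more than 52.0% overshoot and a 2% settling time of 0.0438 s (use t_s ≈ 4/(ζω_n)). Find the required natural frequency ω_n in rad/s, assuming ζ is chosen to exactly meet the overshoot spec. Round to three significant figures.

ω_n ≈ 448 rad/s

From %OS = 100·exp(−πζ/√(1−ζ²)), invert to get ζ = −ln(OS)/√(π² + ln²(OS)) with OS = 0.520.
−ln 0.520 = 0.6539, so ζ = 0.6539/√(π² + 0.4276) = 0.204.
Then ω_n = 4/(ζ t_s) = 4/(0.204 × 0.0438) = 448 rad/s.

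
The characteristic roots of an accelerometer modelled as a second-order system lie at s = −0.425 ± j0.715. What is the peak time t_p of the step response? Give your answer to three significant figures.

t_p = π/ω_d with ω_d = 0.715 (the imaginary part), so t_p = 4.39 s.

t_p ≈ 4.39 s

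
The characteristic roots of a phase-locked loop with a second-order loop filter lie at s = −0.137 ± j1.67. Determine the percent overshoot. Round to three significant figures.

%OS ≈ 77.3%

With σ = 0.137, ω_d = 1.67: ω_n = √(σ²+ω_d²) = 1.68 rad/s, ζ = σ/ω_n = 0.0818.
%OS = 100 e^{−πζ/√(1−ζ²)} with ζ = 0.0818 gives 77.3%.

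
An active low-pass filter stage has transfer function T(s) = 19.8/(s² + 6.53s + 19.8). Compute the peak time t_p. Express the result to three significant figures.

t_p ≈ 1.04 s

Comparing the denominator to s² + 2ζω_n s + ω_n²: ω_n = √19.8 = 4.45 rad/s, and 2ζω_n = 6.53 so ζ = 6.53/(2·4.45) = 0.734.
ω_d = 4.45·√(1 − 0.734²) = 3.02 rad/s. Then t_p = π/ω_d = 1.04 s.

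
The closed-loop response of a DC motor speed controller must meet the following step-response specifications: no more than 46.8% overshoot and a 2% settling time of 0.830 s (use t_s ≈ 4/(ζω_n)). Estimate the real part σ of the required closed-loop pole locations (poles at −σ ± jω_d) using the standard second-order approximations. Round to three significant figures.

σ ≈ 4.82

The settling-time spec alone fixes σ = ζω_n = 4/t_s = 4/0.830 = 4.82.
(Overshoot then fixes ζ = 0.235 and hence ω_d = σ·√(1−ζ²)/ζ = 19.9 rad/s.)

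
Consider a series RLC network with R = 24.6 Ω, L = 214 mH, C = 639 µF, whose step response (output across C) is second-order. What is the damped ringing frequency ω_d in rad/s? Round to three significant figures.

ω_d ≈ 63.3 rad/s

For a series RLC circuit (capacitor voltage as output), ω_n = 1/√(LC) = 1/√(214 mH · 639 µF) = 85.5 rad/s.
ζ = (R/2)·√(C/L) = (24.6/2)·√(639 µF/214 mH) = 0.672.
ω_d = 85.5·√(1 − 0.672²) = 63.3 rad/s.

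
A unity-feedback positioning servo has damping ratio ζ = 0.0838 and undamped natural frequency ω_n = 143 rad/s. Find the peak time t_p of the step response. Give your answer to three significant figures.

The damped frequency is ω_d = ω_n√(1−ζ²) = 143·√(1−0.00702) = 142 rad/s.
Peak time t_p = π/ω_d = π/142 = 0.0220 s.

t_p ≈ 0.0220 s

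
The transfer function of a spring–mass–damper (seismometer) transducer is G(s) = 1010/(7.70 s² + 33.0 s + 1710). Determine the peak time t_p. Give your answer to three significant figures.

t_p ≈ 0.213 s

Dividing through by 7.70: denominator becomes s² + 4.286 s + 222.1.
So ω_n = √222.1 = 14.9 rad/s and ζ = 4.286/(2·14.9) = 0.144.
The damped frequency ω_d = ω_n√(1−ζ²) = 14.7 rad/s. t_p = π/ω_d = 0.213 s.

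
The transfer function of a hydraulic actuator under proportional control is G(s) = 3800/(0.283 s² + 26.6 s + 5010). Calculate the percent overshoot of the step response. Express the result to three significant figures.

Dividing through by 0.283: denominator becomes s² + 93.99 s + 17700.
So ω_n = √17700 = 133 rad/s and ζ = 93.99/(2·133) = 0.353.
Overshoot: exp(−π·0.353/√(1−0.353²)) = 0.305, i.e. 30.5%.

%OS ≈ 30.5%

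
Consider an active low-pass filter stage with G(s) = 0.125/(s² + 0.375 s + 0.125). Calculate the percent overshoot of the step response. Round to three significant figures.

%OS ≈ 14.0%

Matching coefficients with s² + 2ζω_n s + ω_n² gives ω_n² = 0.125 ⇒ ω_n = 0.354 rad/s, and ζ = 0.375/(2ω_n) = 0.530.
%OS = 100 e^{−πζ/√(1−ζ²)} with ζ = 0.530 gives 14.0%.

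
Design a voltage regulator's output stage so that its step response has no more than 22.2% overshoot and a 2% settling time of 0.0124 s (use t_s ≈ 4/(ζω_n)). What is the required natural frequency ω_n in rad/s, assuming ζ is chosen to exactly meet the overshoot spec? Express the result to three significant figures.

From %OS = 100·exp(−πζ/√(1−ζ²)), invert to get ζ = −ln(OS)/√(π² + ln²(OS)) with OS = 0.222.
−ln 0.222 = 1.505, so ζ = 1.505/√(π² + 2.265) = 0.432.
From t_s ≈ 4/(ζω_n): ω_n = 4/(ζ·t_s) = 4/(0.432·0.0124) = 747 rad/s.

ω_n ≈ 747 rad/s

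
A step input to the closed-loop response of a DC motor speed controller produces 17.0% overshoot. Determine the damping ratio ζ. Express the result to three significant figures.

ζ ≈ 0.491

Inverting the overshoot relation: ζ = |ln 0.170|/√(π² + ln²0.170) = 0.491.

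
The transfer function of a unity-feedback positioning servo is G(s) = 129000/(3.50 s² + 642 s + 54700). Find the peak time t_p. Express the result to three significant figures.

Dividing through by 3.50: denominator becomes s² + 183.4 s + 15630.
So ω_n = √15630 = 125 rad/s and ζ = 183.4/(2·125) = 0.734.
The damped frequency ω_d = ω_n√(1−ζ²) = 85.0 rad/s. t_p = π/ω_d = 0.0370 s.

t_p ≈ 0.0370 s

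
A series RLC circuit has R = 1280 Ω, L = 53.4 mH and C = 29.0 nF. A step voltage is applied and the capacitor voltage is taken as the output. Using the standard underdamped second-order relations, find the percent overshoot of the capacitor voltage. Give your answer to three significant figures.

For a series RLC circuit (capacitor voltage as output), ω_n = 1/√(LC) = 1/√(53.4 mH · 29.0 nF) = 25400 rad/s.
ζ = (R/2)·√(C/L) = (1280/2)·√(29.0 nF/53.4 mH) = 0.472.
Overshoot: exp(−π·0.472/√(1−0.472²)) = 0.186, i.e. 18.6%.

%OS ≈ 18.6%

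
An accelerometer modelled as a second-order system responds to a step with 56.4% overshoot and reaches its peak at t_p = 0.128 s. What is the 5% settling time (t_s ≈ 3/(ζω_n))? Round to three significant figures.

From the overshoot, ζ = −ln(OS)/√(π²+ln²(OS)) = 0.179.
From t_p = π/ω_d, ω_d = π/0.128 = 24.5 rad/s, so ω_n = ω_d/√(1−ζ²) = 24.9 rad/s.
t_s ≈ 3/(ζω_n) = 3/(0.179·24.9) = 0.671 s.

t_s ≈ 0.671 s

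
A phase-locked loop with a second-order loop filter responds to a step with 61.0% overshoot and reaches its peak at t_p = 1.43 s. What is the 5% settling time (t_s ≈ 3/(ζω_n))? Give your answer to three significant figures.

t_s ≈ 8.68 s

The overshoot fixes ζ = −ln(OS)/√(π²+ln²(OS)) = 0.155.
t_p = π/ω_d ⇒ ω_d = 2.20 rad/s; then ω_n = ω_d/√(1−ζ²) = 2.22 rad/s.
t_s ≈ 3/(ζω_n) = 3/(0.155·2.22) = 8.68 s.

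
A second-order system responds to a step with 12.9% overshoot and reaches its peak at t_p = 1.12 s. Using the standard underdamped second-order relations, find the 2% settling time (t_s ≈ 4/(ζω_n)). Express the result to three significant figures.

ζ from %OS: ζ = |ln 0.129|/√(π²+ln²0.129) = 0.546.
t_p = π/ω_d ⇒ ω_d = 2.80 rad/s; then ω_n = ω_d/√(1−ζ²) = 3.35 rad/s.
t_s ≈ 4/(ζω_n) = 4/(0.546·3.35) = 2.19 s.

t_s ≈ 2.19 s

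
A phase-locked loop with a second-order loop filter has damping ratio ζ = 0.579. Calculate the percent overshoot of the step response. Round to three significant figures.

For an underdamped second-order system, %OS = 100·exp(−πζ/√(1−ζ²)).
πζ/√(1−ζ²) = π·0.579/√(1−0.335) = 2.231, so %OS = 100·e^(−2.231) = 10.7%.

%OS ≈ 10.7%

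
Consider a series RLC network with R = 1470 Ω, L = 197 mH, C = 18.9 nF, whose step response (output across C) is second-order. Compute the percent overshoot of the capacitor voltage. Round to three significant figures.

%OS ≈ 48.0%

For a series RLC circuit (capacitor voltage as output), ω_n = 1/√(LC) = 1/√(197 mH · 18.9 nF) = 16400 rad/s.
ζ = (R/2)·√(C/L) = (1470/2)·√(18.9 nF/197 mH) = 0.228.
%OS = 100·exp(−πζ/√(1−ζ²)) = 48.0%.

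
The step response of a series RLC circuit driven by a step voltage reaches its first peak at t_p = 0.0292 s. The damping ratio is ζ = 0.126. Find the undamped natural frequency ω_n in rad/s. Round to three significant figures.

ω_n ≈ 108 rad/s

Peak time t_p = π/ω_d, so ω_d = π/t_p = π/0.0292 = 108 rad/s.
ω_n = ω_d/√(1−ζ²) = 108/√0.984 = 108 rad/s.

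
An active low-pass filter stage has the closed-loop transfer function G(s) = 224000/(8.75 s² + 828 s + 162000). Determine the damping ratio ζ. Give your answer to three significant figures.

ζ ≈ 0.348

Dividing through by 8.75: denominator becomes s² + 94.63 s + 18510.
So ω_n = √18510 = 136 rad/s and ζ = 94.63/(2·136) = 0.348.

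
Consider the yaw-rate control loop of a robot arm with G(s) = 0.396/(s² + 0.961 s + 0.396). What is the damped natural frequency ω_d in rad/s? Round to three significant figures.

ω_d ≈ 0.406 rad/s

ω_n = √0.396 = 0.629 rad/s; ζ = 0.961/(2·0.629) = 0.764.
The damped frequency ω_d = ω_n√(1−ζ²) = 0.406 rad/s.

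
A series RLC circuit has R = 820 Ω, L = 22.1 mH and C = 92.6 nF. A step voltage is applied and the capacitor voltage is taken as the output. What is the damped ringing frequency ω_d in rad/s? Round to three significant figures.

For a series RLC circuit (capacitor voltage as output), ω_n = 1/√(LC) = 1/√(22.1 mH · 92.6 nF) = 22100 rad/s.
ζ = (R/2)·√(C/L) = (820/2)·√(92.6 nF/22.1 mH) = 0.839.
ω_d = 22100·√(1 − 0.839²) = 12000 rad/s.

ω_d ≈ 12000 rad/s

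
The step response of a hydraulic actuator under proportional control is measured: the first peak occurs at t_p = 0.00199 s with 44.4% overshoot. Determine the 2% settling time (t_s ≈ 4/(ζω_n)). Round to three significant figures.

t_s ≈ 0.00980 s

ζ from %OS: ζ = |ln 0.444|/√(π²+ln²0.444) = 0.250.
From t_p = π/ω_d, ω_d = π/0.00199 = 1580 rad/s, so ω_n = ω_d/√(1−ζ²) = 1630 rad/s.
t_s ≈ 4/(ζω_n) = 4/(0.250·1630) = 0.00980 s.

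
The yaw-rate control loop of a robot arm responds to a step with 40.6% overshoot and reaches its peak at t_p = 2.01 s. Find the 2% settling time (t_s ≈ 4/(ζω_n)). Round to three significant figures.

The overshoot fixes ζ = −ln(OS)/√(π²+ln²(OS)) = 0.276.
From t_p = π/ω_d, ω_d = π/2.01 = 1.56 rad/s, so ω_n = ω_d/√(1−ζ²) = 1.63 rad/s.
t_s ≈ 4/(ζω_n) = 4/(0.276·1.63) = 8.92 s.

t_s ≈ 8.92 s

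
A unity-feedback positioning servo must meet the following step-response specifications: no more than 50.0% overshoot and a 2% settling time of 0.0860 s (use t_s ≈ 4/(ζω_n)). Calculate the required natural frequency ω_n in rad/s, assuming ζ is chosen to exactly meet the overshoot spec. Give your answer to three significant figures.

ω_n ≈ 216 rad/s

ζ = −ln(OS)/√(π² + (ln OS)²). With OS = 0.500, ln OS = −0.6931 and ζ = 0.6931/3.217 = 0.215.
Then ω_n = 4/(ζ t_s) = 4/(0.215 × 0.0860) = 216 rad/s.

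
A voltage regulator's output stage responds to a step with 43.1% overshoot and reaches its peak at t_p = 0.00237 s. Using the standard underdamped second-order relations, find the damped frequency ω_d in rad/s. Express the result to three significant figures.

ω_d ≈ 1330 rad/s

t_p = π/ω_d, so ω_d = π/0.00237 = 1330 rad/s.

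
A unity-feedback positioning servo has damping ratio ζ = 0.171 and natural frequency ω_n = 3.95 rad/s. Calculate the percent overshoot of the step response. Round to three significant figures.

For an underdamped second-order system, %OS = 100·exp(−πζ/√(1−ζ²)).
πζ/√(1−ζ²) = π·0.171/√(1−0.0292) = 0.5452, so %OS = 100·e^(−0.5452) = 58.0%.

%OS ≈ 58.0%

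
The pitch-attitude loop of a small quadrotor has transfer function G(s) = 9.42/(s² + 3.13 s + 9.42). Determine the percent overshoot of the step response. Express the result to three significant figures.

%OS ≈ 15.5%

Matching coefficients with s² + 2ζω_n s + ω_n² gives ω_n² = 9.42 ⇒ ω_n = 3.07 rad/s, and ζ = 3.13/(2ω_n) = 0.510.
Overshoot: exp(−π·0.510/√(1−0.510²)) = 0.155, i.e. 15.5%.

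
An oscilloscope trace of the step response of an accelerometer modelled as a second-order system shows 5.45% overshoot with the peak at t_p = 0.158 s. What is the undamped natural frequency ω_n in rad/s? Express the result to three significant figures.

ζ from %OS: ζ = |ln 0.0545|/√(π²+ln²0.0545) = 0.679.
From t_p = π/ω_d, ω_d = π/0.158 = 19.9 rad/s, so ω_n = ω_d/√(1−ζ²) = 27.1 rad/s.

ω_n ≈ 27.1 rad/s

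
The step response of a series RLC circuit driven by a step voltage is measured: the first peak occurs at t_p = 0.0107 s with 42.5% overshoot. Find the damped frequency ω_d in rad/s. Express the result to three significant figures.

t_p = π/ω_d, so ω_d = π/0.0107 = 294 rad/s.

ω_d ≈ 294 rad/s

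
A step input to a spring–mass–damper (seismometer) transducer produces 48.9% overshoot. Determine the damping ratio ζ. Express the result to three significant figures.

Inverting the overshoot relation: ζ = |ln 0.489|/√(π² + ln²0.489) = 0.222.

ζ ≈ 0.222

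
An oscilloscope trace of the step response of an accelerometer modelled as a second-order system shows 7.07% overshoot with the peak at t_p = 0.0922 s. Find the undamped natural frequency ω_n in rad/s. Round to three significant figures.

The overshoot fixes ζ = −ln(OS)/√(π²+ln²(OS)) = 0.645.
From t_p = π/ω_d, ω_d = π/0.0922 = 34.1 rad/s, so ω_n = ω_d/√(1−ζ²) = 44.6 rad/s.

ω_n ≈ 44.6 rad/s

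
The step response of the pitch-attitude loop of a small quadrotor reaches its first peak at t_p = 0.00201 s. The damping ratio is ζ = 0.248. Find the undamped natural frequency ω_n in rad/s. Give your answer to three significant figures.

ω_n ≈ 1610 rad/s

Peak time t_p = π/ω_d, so ω_d = π/t_p = π/0.00201 = 1560 rad/s.
ω_n = ω_d/√(1−ζ²) = 1560/√0.938 = 1610 rad/s.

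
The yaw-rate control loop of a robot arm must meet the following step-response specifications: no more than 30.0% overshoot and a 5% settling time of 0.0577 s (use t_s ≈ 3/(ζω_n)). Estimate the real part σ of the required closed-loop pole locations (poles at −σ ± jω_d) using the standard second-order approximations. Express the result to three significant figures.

σ ≈ 52.0

The settling-time spec alone fixes σ = ζω_n = 3/t_s = 3/0.0577 = 52.0.
(Overshoot then fixes ζ = 0.358 and hence ω_d = σ·√(1−ζ²)/ζ = 136 rad/s.)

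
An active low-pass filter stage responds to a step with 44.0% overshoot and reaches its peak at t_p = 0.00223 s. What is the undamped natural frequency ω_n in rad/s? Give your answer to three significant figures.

ζ from %OS: ζ = |ln 0.440|/√(π²+ln²0.440) = 0.253.
t_p = π/ω_d ⇒ ω_d = 1410 rad/s; then ω_n = ω_d/√(1−ζ²) = 1460 rad/s.

ω_n ≈ 1460 rad/s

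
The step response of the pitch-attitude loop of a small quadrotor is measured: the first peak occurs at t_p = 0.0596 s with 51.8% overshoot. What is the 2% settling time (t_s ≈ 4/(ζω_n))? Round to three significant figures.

The overshoot fixes ζ = −ln(OS)/√(π²+ln²(OS)) = 0.205.
t_p = π/ω_d ⇒ ω_d = 52.7 rad/s; then ω_n = ω_d/√(1−ζ²) = 53.9 rad/s.
t_s ≈ 4/(ζω_n) = 4/(0.205·53.9) = 0.362 s.

t_s ≈ 0.362 s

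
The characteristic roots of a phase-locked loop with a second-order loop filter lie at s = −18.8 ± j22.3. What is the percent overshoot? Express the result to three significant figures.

%OS ≈ 7.08%

The poles are at −σ ± jω_d with σ = 18.8 and ω_d = 22.3, so ω_n = √(σ²+ω_d²) = 29.2 rad/s and ζ = σ/ω_n = 0.645.
%OS = 100·exp(−πζ/√(1−ζ²)) = 7.08%.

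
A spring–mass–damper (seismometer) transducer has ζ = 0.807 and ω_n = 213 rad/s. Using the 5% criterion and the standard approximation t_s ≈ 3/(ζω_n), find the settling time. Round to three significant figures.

t_s ≈ 3/(ζω_n) = 3/(0.807 × 213) = 0.0175 s.

t_s ≈ 0.0175 s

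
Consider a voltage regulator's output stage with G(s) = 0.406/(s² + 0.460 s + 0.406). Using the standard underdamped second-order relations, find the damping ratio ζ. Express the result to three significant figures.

ζ ≈ 0.361

Comparing the denominator to s² + 2ζω_n s + ω_n²: ω_n = √0.406 = 0.637 rad/s, and 2ζω_n = 0.460 so ζ = 0.460/(2·0.637) = 0.361.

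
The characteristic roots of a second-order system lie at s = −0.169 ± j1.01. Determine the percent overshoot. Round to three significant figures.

%OS ≈ 59.1%

With σ = 0.169, ω_d = 1.01: ω_n = √(σ²+ω_d²) = 1.02 rad/s, ζ = σ/ω_n = 0.165.
%OS = 100·exp(−πζ/√(1−ζ²)) = 59.1%.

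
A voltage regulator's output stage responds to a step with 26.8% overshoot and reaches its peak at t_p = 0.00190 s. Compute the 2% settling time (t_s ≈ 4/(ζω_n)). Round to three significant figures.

The overshoot fixes ζ = −ln(OS)/√(π²+ln²(OS)) = 0.387.
t_p = π/ω_d ⇒ ω_d = 1650 rad/s; then ω_n = ω_d/√(1−ζ²) = 1790 rad/s.
t_s ≈ 4/(ζω_n) = 4/(0.387·1790) = 0.00577 s.

t_s ≈ 0.00577 s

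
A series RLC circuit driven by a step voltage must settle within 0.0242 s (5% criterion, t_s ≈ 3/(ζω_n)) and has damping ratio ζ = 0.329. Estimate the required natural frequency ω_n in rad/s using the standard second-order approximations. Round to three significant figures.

Rearranging t_s ≈ 3/(ζω_n) gives ω_n = 3/(ζ·t_s) = 3/(0.329 × 0.0242) = 377 rad/s.

ω_n ≈ 377 rad/s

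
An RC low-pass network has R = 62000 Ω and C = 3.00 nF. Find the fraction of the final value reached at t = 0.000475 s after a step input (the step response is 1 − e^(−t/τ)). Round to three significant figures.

y/y_∞ ≈ 0.922

τ = RC = 62000 × 3.00 nF = 0.000186 s.
y(t)/y_∞ = 1 − e^(−t/τ) = 1 − e^(−0.000475/0.000186) = 1 − e^(−2.55) = 0.922.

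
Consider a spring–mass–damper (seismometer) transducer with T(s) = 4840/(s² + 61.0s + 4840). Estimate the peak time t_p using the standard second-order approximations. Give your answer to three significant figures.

ω_n = √4840 = 69.6 rad/s; ζ = 61.0/(2·69.6) = 0.438.
ω_d = 69.6·√(1 − 0.438²) = 62.5 rad/s. Then t_p = π/ω_d = 0.0502 s.

t_p ≈ 0.0502 s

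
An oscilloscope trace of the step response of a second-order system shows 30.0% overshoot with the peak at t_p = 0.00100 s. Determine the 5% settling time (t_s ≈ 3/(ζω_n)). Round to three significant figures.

From the overshoot, ζ = −ln(OS)/√(π²+ln²(OS)) = 0.358.
t_p = π/ω_d ⇒ ω_d = 3140 rad/s; then ω_n = ω_d/√(1−ζ²) = 3360 rad/s.
t_s ≈ 3/(ζω_n) = 3/(0.358·3360) = 0.00249 s.

t_s ≈ 0.00249 s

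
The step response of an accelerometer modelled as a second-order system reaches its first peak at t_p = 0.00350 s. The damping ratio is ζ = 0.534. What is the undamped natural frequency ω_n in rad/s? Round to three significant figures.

ω_n ≈ 1060 rad/s

Peak time t_p = π/ω_d, so ω_d = π/t_p = π/0.00350 = 898 rad/s.
ω_n = ω_d/√(1−ζ²) = 898/√0.715 = 1060 rad/s.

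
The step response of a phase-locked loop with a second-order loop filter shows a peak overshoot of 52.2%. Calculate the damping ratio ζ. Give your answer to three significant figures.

ζ = −ln(OS)/√(π² + (ln OS)²). With OS = 0.522, ln OS = −0.6501 and ζ = 0.6501/3.208 = 0.203.

ζ ≈ 0.203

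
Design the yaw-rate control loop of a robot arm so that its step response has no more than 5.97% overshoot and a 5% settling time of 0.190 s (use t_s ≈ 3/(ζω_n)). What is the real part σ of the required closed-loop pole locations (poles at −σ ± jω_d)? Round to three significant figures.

σ ≈ 15.8

The settling-time spec alone fixes σ = ζω_n = 3/t_s = 3/0.190 = 15.8.
(Overshoot then fixes ζ = 0.668 and hence ω_d = σ·√(1−ζ²)/ζ = 17.6 rad/s.)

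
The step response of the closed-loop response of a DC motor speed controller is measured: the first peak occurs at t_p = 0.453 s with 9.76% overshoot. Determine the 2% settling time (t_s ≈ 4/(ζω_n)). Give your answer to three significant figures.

From the overshoot, ζ = −ln(OS)/√(π²+ln²(OS)) = 0.595.
From t_p = π/ω_d, ω_d = π/0.453 = 6.94 rad/s, so ω_n = ω_d/√(1−ζ²) = 8.63 rad/s.
t_s ≈ 4/(ζω_n) = 4/(0.595·8.63) = 0.779 s.

t_s ≈ 0.779 s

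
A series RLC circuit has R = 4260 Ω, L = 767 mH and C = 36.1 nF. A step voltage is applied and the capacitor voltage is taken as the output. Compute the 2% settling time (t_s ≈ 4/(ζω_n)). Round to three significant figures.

t_s ≈ 0.00144 s

For a series RLC circuit (capacitor voltage as output), ω_n = 1/√(LC) = 1/√(767 mH · 36.1 nF) = 6010 rad/s.
ζ = (R/2)·√(C/L) = (4260/2)·√(36.1 nF/767 mH) = 0.462.
t_s ≈ 4/(ζω_n) = 0.00144 s.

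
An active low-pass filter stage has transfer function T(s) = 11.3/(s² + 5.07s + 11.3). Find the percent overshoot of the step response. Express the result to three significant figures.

Matching coefficients with s² + 2ζω_n s + ω_n² gives ω_n² = 11.3 ⇒ ω_n = 3.36 rad/s, and ζ = 5.07/(2ω_n) = 0.754.
%OS = 100·exp(−πζ/√(1−ζ²)) = 2.71%.

%OS ≈ 2.71%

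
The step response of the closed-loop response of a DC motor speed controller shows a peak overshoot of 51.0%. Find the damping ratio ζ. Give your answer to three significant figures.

ζ ≈ 0.210

From %OS = 100·exp(−πζ/√(1−ζ²)), invert to get ζ = −ln(OS)/√(π² + ln²(OS)) with OS = 0.510.
−ln 0.510 = 0.6733, so ζ = 0.6733/√(π² + 0.4534) = 0.210.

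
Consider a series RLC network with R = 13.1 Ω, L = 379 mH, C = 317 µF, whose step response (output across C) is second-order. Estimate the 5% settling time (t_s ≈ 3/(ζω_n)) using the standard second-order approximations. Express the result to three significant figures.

t_s ≈ 0.174 s

For a series RLC circuit (capacitor voltage as output), ω_n = 1/√(LC) = 1/√(379 mH · 317 µF) = 91.2 rad/s.
ζ = (R/2)·√(C/L) = (13.1/2)·√(317 µF/379 mH) = 0.189.
t_s ≈ 3/(ζω_n) = 0.174 s.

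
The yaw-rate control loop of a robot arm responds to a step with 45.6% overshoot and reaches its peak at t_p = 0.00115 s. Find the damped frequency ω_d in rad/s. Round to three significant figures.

t_p = π/ω_d, so ω_d = π/0.00115 = 2730 rad/s.

ω_d ≈ 2730 rad/s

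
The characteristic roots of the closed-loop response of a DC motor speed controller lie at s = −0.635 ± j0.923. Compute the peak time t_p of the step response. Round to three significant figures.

t_p = π/ω_d with ω_d = 0.923 (the imaginary part), so t_p = 3.40 s.

t_p ≈ 3.40 s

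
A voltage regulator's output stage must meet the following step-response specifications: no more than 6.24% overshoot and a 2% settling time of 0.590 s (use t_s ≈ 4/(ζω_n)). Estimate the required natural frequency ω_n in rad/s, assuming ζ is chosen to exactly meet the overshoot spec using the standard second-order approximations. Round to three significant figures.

ω_n ≈ 10.2 rad/s

ζ = −ln(OS)/√(π² + (ln OS)²). With OS = 0.0624, ln OS = −2.774 and ζ = 2.774/4.191 = 0.662.
From t_s ≈ 4/(ζω_n): ω_n = 4/(ζ·t_s) = 4/(0.662·0.590) = 10.2 rad/s.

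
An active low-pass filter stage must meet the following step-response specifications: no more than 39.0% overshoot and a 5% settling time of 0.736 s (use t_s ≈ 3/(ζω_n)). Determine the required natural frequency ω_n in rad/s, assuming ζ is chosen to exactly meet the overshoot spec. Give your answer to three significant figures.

ω_n ≈ 14.2 rad/s

Inverting the overshoot relation: ζ = |ln 0.390|/√(π² + ln²0.390) = 0.287.
From t_s ≈ 3/(ζω_n): ω_n = 3/(ζ·t_s) = 3/(0.287·0.736) = 14.2 rad/s.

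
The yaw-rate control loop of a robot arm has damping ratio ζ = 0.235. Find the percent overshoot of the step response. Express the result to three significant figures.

%OS ≈ 46.8%

For an underdamped second-order system, %OS = 100·exp(−πζ/√(1−ζ²)).
πζ/√(1−ζ²) = π·0.235/√(1−0.0552) = 0.7595, so %OS = 100·e^(−0.7595) = 46.8%.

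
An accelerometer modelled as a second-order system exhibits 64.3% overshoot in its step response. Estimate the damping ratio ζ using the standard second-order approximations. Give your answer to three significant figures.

From %OS = 100·exp(−πζ/√(1−ζ²)), invert to get ζ = −ln(OS)/√(π² + ln²(OS)) with OS = 0.643.
−ln 0.643 = 0.4416, so ζ = 0.4416/√(π² + 0.1950) = 0.139.

ζ ≈ 0.139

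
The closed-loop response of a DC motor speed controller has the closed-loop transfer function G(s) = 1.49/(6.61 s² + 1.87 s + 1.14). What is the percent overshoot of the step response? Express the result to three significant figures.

Dividing through by 6.61: denominator becomes s² + 0.2829 s + 0.1725.
So ω_n = √0.1725 = 0.415 rad/s and ζ = 0.2829/(2·0.415) = 0.341.
%OS = 100·exp(−πζ/√(1−ζ²)) = 32.0%.

%OS ≈ 32.0%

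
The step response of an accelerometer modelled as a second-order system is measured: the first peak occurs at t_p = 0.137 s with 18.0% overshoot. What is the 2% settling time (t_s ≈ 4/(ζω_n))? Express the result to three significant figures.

ζ from %OS: ζ = |ln 0.180|/√(π²+ln²0.180) = 0.479.
t_p = π/ω_d ⇒ ω_d = 22.9 rad/s; then ω_n = ω_d/√(1−ζ²) = 26.1 rad/s.
t_s ≈ 4/(ζω_n) = 4/(0.479·26.1) = 0.320 s.

t_s ≈ 0.320 s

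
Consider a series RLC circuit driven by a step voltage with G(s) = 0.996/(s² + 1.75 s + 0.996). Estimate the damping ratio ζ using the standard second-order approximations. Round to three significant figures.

ζ ≈ 0.877

ω_n = √0.996 = 0.998 rad/s; ζ = 1.75/(2·0.998) = 0.877.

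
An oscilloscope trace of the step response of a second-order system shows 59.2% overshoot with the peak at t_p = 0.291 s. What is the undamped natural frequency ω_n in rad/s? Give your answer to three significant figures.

From the overshoot, ζ = −ln(OS)/√(π²+ln²(OS)) = 0.165.
t_p = π/ω_d ⇒ ω_d = 10.8 rad/s; then ω_n = ω_d/√(1−ζ²) = 10.9 rad/s.

ω_n ≈ 10.9 rad/s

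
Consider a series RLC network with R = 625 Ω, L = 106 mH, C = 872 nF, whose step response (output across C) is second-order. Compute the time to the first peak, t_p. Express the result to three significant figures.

For a series RLC circuit (capacitor voltage as output), ω_n = 1/√(LC) = 1/√(106 mH · 872 nF) = 3290 rad/s.
ζ = (R/2)·√(C/L) = (625/2)·√(872 nF/106 mH) = 0.896.
The damped frequency ω_d = ω_n√(1−ζ²) = 1460 rad/s. t_p = π/ω_d = 0.00215 s.

t_p ≈ 0.00215 s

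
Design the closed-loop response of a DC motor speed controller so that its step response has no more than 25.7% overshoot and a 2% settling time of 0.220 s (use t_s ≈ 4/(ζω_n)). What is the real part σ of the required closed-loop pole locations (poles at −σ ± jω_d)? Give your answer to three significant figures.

The settling-time spec alone fixes σ = ζω_n = 4/t_s = 4/0.220 = 18.2.
(Overshoot then fixes ζ = 0.397 and hence ω_d = σ·√(1−ζ²)/ζ = 42.0 rad/s.)

σ ≈ 18.2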